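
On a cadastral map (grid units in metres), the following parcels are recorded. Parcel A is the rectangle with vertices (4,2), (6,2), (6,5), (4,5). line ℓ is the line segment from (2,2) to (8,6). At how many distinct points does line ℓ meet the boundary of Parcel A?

2

The segment meets the boundary at (6,4.667), (4,3.333).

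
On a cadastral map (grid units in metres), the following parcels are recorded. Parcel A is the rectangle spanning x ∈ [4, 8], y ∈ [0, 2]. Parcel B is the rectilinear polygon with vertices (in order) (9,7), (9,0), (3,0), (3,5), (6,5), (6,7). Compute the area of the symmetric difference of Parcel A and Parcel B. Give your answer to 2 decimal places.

28.00

|Parcel A| = 8, |Parcel B| = 36, |Parcel A∩Parcel B| = 8.
|Parcel A △ Parcel B| = |Parcel A| + |Parcel B| − 2·|Parcel A∩Parcel B| = 8 + 36 − 16 = 28.00.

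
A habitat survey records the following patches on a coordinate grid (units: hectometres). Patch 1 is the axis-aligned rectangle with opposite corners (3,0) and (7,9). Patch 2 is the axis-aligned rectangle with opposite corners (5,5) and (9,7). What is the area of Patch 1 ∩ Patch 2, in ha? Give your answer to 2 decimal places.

4.00

|Patch 1∩Patch 2|: x∈[5,7], y∈[5,7] → 2·2 = 4.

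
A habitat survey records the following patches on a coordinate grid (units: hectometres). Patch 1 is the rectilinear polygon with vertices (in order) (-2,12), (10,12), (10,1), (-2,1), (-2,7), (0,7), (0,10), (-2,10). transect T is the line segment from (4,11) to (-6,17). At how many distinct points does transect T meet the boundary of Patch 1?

1

The segment meets the boundary at (2.333,12).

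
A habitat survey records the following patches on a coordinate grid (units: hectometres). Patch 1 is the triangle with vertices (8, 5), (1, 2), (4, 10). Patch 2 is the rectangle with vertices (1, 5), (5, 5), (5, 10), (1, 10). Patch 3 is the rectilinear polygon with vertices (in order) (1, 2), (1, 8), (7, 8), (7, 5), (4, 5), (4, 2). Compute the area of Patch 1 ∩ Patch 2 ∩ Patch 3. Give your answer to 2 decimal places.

The intersection is the polygon with vertices (5,5), (4,5), (2.125,5), (3.25,8), (5,8).
By the shoelace formula its area is 6.94.

6.94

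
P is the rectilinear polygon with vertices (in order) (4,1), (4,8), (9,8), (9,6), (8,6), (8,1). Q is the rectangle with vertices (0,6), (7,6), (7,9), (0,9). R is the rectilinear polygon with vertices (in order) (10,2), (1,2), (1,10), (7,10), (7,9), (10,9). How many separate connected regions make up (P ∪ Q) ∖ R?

(P ∪ Q) ∖ R splits into 2 disjoint pieces (area 3, area 4).

2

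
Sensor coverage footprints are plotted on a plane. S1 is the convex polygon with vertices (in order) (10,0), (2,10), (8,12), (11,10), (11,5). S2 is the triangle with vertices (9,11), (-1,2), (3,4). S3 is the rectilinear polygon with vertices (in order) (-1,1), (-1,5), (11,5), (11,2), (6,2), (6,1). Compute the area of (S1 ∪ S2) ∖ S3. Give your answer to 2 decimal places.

|S1 ∪ S2| = 62.0605.
|(S1 ∪ S2) ∩ S3| = 13.9286.
|(S1 ∪ S2) ∖ S3| = 62.0605 − 13.9286 = 48.13.

48.13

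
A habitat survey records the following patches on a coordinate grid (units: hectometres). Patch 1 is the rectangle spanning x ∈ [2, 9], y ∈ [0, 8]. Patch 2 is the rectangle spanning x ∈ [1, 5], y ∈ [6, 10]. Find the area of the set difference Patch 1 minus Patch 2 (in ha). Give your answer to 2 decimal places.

50.00

|Patch 1∩Patch 2|: x∈[2,5], y∈[6,8] → 3·2 = 6.
|Patch 1| = 56.
|Patch 1 ∖ Patch 2| = |Patch 1| − |Patch 1∩Patch 2| = 56 − 6 = 50.00.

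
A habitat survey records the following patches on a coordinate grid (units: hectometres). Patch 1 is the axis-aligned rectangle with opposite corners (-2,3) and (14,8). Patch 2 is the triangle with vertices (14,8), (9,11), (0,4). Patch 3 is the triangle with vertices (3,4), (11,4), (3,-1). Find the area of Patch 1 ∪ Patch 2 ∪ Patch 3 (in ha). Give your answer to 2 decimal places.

By inclusion–exclusion:
Individual areas: |Patch 1| = 80, |Patch 2| = 31, |Patch 3| = 20.
|Patch 1∩Patch 2| = 17.7143.
|Patch 1∩Patch 3| = 7.2.
|Patch 2∩Patch 3| = 0.
|Patch 1∩Patch 2∩Patch 3| = 0.
|Patch 1 ∪ Patch 2 ∪ Patch 3| = 131 − 24.9143 + 0 = 106.09.

106.09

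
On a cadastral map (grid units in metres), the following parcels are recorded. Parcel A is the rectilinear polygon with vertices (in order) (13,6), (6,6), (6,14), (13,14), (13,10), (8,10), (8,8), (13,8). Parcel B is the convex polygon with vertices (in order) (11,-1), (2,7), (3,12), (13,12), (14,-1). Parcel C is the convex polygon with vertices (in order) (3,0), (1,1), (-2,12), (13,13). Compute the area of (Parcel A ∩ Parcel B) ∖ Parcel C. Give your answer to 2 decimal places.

|Parcel A ∩ Parcel B| = 32.
|(Parcel A ∩ Parcel B) ∩ Parcel C| = 19.6923.
|(Parcel A ∩ Parcel B) ∖ Parcel C| = 32 − 19.6923 = 12.31.

12.31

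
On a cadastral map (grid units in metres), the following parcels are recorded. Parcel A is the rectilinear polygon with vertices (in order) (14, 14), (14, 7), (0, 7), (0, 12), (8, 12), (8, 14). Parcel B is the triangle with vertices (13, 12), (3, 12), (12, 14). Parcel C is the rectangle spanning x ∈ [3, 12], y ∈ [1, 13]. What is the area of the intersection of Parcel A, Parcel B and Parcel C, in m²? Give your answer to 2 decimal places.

4.00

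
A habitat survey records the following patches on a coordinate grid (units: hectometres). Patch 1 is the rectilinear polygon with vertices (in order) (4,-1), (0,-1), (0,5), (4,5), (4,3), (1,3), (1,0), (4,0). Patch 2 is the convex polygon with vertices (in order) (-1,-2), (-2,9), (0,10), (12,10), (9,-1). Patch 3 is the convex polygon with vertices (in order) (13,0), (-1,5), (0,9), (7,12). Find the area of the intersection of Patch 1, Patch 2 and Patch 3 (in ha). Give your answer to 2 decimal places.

The intersection is the polygon with vertices (0,5), (4,5), (4,3.214), (0,4.643).
By the shoelace formula its area is 4.29.

4.29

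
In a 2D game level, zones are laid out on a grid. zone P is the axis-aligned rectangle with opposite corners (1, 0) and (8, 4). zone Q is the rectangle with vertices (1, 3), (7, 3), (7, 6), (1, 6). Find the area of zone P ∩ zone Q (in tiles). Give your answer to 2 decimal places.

|zone P∩zone Q|: x∈[1,7], y∈[3,4] → 6·1 = 6.

6.00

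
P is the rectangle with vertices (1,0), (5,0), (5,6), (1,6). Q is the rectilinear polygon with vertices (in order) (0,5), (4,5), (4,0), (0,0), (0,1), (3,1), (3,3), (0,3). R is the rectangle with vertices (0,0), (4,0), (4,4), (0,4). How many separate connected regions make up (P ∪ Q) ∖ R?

(P ∪ Q) ∖ R is a single connected region.

1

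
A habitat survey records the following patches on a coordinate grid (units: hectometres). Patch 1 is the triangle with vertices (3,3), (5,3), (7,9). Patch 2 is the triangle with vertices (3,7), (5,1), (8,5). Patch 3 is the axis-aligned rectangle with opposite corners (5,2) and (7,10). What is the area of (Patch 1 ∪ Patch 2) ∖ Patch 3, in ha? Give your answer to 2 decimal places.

7.33

|Patch 1 ∪ Patch 2| = 15.3935.
|(Patch 1 ∪ Patch 2) ∩ Patch 3| = 8.063.
|(Patch 1 ∪ Patch 2) ∖ Patch 3| = 15.3935 − 8.063 = 7.33.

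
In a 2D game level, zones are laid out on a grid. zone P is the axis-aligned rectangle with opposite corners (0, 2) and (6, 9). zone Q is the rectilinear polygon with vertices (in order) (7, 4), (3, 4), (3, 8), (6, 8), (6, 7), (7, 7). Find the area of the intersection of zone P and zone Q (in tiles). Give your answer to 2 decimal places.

12.00

The intersection is the polygon with vertices (6,4), (3,4), (3,8), (6,8), (6,7).
By the shoelace formula its area is 12.00.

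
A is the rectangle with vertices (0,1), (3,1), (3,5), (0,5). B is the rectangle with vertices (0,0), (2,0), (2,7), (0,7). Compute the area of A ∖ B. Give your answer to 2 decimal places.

4.00

|A∩B|: x∈[0,2], y∈[1,5] → 2·4 = 8.
|A| = 12.
|A ∖ B| = |A| − |A∩B| = 12 − 8 = 4.00.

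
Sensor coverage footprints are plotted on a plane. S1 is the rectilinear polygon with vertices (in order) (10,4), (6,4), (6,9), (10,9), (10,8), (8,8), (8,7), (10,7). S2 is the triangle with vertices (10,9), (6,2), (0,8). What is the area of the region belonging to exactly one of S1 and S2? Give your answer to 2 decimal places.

|S1| = 18, |S2| = 33, |S1∩S2| = 10.9143.
|S1 △ S2| = |S1| + |S2| − 2·|S1∩S2| = 18 + 33 − 21.8286 = 29.17.

29.17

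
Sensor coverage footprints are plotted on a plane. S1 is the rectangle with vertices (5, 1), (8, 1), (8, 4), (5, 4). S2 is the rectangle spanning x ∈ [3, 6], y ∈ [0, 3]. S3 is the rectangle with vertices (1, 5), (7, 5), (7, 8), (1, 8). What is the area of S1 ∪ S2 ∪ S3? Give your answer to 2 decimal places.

34.00

By inclusion–exclusion:
Individual areas: |S1| = 9, |S2| = 9, |S3| = 18.
|S1∩S2|: x∈[5,6], y∈[1,3] → 1·2 = 2.
|S1∩S3| = 0 (no overlap).
|S2∩S3| = 0 (no overlap).
|S1∩S2∩S3| = 0.
|S1 ∪ S2 ∪ S3| = 36 − 2 + 0 = 34.00.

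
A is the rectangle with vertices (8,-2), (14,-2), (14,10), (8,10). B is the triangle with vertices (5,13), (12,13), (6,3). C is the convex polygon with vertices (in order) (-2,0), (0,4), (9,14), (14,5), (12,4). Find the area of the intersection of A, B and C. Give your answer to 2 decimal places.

The intersection is the polygon with vertices (10.2,10), (8,6.333), (8,10).
By the shoelace formula its area is 4.03.

4.03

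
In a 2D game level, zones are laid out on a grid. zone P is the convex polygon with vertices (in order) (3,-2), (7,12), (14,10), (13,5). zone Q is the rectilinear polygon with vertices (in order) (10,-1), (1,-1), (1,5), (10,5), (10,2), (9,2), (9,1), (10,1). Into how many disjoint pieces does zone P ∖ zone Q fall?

2

zone P ∖ zone Q splits into 2 disjoint pieces (area 0.5714, area 49.65).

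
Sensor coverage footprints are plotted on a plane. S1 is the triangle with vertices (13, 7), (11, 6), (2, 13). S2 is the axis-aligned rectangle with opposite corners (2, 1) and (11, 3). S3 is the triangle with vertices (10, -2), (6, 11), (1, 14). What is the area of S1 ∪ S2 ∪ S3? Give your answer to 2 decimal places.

51.86

By inclusion–exclusion:
Individual areas: |S1| = 11.5, |S2| = 18, |S3| = 26.5.
|S1∩S2| = 0.
|S1∩S3| = 2.1022.
|S2∩S3| = 2.0385.
|S1∩S2∩S3| = 0.
|S1 ∪ S2 ∪ S3| = 56 − 4.1406 + 0 = 51.86.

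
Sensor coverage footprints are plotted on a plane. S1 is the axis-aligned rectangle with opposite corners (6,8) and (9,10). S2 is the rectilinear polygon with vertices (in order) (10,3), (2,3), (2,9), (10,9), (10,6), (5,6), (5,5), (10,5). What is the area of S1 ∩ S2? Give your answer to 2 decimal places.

3.00

The intersection is the polygon with vertices (9,8), (6,8), (6,9), (9,9).
By the shoelace formula its area is 3.00.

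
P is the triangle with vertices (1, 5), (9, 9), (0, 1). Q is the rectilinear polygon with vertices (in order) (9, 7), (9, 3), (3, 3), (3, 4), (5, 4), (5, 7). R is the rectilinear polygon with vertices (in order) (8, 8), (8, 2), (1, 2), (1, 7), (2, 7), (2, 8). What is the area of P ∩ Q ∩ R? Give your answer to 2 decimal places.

1.42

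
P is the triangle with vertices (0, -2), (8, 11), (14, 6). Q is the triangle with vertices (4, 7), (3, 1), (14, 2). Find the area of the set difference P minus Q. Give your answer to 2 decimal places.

|P| = 59, |P∩Q| = 21.1331.
|P ∖ Q| = |P| − |P∩Q| = 59 − 21.1331 = 37.87.

37.87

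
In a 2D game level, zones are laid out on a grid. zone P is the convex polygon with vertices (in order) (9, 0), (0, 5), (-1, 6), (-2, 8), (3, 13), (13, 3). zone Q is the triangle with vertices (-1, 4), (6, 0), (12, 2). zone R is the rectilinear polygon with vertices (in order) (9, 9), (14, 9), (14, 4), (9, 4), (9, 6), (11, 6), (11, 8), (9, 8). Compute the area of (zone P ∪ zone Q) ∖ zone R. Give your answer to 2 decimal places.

97.37

|zone P ∪ zone Q| = 101.3689.
|(zone P ∪ zone Q) ∩ zone R| = 4.
|(zone P ∪ zone Q) ∖ zone R| = 101.3689 − 4 = 97.37.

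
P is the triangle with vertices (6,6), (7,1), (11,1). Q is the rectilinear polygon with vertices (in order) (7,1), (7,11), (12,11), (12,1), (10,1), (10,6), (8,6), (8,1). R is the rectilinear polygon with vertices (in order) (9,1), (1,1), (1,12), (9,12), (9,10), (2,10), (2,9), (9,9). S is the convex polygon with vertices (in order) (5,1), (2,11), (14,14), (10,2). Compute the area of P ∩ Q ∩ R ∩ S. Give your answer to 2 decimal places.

3.00

The intersection is the polygon with vertices (8,4), (8,1.6), (7,1.4), (7,5).
By the shoelace formula its area is 3.00.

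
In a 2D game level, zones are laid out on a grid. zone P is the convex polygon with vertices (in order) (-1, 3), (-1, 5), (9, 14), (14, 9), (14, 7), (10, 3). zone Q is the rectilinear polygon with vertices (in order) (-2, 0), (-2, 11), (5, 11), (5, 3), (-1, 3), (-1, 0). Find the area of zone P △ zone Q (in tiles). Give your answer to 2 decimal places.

|zone P| = 99.5, |zone Q| = 59, |zone P∩zone Q| = 28.2.
|zone P △ zone Q| = |zone P| + |zone Q| − 2·|zone P∩zone Q| = 99.5 + 59 − 56.4 = 102.10.

102.10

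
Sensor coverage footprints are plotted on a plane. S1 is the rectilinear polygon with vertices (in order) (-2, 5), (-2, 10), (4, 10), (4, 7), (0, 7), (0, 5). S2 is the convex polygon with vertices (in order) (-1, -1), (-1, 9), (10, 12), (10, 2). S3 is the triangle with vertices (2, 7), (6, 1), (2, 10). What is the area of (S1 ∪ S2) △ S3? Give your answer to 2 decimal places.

|S1 ∪ S2| = 116.8333.
|(S1 ∪ S2) ∩ S3| = 6.
|(S1 ∪ S2) △ S3| = 116.8333 + 6 − 12 = 110.83.

110.83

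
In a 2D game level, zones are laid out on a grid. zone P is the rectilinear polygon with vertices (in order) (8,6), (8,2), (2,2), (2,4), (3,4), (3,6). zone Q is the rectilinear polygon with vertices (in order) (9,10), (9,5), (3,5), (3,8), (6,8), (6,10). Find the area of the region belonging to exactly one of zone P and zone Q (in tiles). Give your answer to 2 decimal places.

|zone P| = 22, |zone Q| = 24, |zone P∩zone Q| = 5.
|zone P △ zone Q| = |zone P| + |zone Q| − 2·|zone P∩zone Q| = 22 + 24 − 10 = 36.00.

36.00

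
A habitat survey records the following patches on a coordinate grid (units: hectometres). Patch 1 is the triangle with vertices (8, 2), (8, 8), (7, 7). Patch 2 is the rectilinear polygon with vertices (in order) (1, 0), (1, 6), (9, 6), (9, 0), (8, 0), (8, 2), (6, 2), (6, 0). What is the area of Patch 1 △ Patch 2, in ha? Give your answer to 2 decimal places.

|Patch 1| = 3, |Patch 2| = 44, |Patch 1∩Patch 2| = 1.6.
|Patch 1 △ Patch 2| = |Patch 1| + |Patch 2| − 2·|Patch 1∩Patch 2| = 3 + 44 − 3.2 = 43.80.

43.80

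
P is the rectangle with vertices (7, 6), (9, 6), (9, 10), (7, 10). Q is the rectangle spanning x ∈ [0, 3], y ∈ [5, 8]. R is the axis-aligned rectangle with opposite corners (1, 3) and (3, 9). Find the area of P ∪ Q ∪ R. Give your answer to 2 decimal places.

By inclusion–exclusion:
Individual areas: |P| = 8, |Q| = 9, |R| = 12.
|P∩Q| = 0 (no overlap).
|P∩R| = 0 (no overlap).
|Q∩R|: x∈[1,3], y∈[5,8] → 2·3 = 6.
|P∩Q∩R| = 0.
|P ∪ Q ∪ R| = 29 − 6 + 0 = 23.00.

23.00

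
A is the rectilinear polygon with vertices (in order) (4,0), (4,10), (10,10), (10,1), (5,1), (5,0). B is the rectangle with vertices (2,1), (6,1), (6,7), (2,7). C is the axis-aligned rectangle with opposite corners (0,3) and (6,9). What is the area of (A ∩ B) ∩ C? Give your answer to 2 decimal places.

8.00

The region (A ∩ B) ∩ C is the polygon with vertices (6,7), (6,3), (4,3), (4,7).
By the shoelace formula its area is 8.00.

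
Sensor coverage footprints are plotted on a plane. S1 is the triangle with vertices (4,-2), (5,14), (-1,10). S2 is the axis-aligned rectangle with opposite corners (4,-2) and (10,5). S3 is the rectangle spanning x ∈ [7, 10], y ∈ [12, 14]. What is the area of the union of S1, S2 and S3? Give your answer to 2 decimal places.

By inclusion–exclusion:
Individual areas: |S1| = 46, |S2| = 42, |S3| = 6.
|S1∩S2| = 1.5312.
|S1∩S3| = 0.
|S2∩S3| = 0 (no overlap).
|S1∩S2∩S3| = 0.
|S1 ∪ S2 ∪ S3| = 94 − 1.5312 + 0 = 92.47.

92.47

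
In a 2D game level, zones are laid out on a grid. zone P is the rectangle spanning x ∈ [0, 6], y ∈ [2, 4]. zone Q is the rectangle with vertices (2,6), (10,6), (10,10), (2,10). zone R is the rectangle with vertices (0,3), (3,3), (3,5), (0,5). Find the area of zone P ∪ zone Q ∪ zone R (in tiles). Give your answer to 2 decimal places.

47.00

By inclusion–exclusion:
Individual areas: |zone P| = 12, |zone Q| = 32, |zone R| = 6.
|zone P∩zone Q| = 0 (no overlap).
|zone P∩zone R|: x∈[0,3], y∈[3,4] → 3·1 = 3.
|zone Q∩zone R| = 0 (no overlap).
|zone P∩zone Q∩zone R| = 0.
|zone P ∪ zone Q ∪ zone R| = 50 − 3 + 0 = 47.00.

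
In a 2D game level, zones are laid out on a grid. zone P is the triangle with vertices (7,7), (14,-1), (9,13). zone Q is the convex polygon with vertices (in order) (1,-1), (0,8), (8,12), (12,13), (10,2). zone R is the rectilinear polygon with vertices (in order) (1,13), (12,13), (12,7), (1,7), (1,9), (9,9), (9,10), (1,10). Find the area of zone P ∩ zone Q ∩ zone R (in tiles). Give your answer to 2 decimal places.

11.02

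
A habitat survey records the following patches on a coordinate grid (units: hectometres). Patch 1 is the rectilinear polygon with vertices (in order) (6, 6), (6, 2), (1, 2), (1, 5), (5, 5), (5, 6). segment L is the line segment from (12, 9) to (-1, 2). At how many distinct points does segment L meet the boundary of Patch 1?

The segment meets the boundary at (1,3.077), (4.571,5), (5,5.231), (6,5.769).

4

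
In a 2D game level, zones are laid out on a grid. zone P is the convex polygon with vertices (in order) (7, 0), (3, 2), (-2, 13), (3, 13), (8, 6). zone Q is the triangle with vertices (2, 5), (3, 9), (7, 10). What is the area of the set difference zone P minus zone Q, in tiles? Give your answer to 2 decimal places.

61.14

|zone P| = 68, |zone P∩zone Q| = 6.8598.
|zone P ∖ zone Q| = |zone P| − |zone P∩zone Q| = 68 − 6.8598 = 61.14.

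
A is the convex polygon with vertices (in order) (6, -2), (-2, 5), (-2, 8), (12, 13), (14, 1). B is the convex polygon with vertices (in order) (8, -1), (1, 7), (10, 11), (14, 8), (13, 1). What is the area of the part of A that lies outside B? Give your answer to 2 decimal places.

62.28

|A| = 153, |A∩B| = 90.7179.
|A ∖ B| = |A| − |A∩B| = 153 − 90.7179 = 62.28.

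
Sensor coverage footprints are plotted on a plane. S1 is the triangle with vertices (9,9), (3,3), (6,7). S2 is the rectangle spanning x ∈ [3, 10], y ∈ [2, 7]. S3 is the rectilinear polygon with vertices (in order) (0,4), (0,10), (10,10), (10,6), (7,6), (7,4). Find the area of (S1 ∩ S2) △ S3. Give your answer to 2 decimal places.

|S1 ∩ S2| = 2.
|(S1 ∩ S2) ∩ S3| = 1.875.
|(S1 ∩ S2) △ S3| = 2 + 54 − 3.75 = 52.25.

52.25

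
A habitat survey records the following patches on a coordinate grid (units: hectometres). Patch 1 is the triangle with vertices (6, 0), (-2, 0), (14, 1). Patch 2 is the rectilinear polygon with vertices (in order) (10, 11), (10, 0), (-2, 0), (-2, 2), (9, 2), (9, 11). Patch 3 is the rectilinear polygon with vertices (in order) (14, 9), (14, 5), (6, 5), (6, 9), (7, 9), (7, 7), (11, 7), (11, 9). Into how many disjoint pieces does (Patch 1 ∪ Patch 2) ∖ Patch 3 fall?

2

(Patch 1 ∪ Patch 2) ∖ Patch 3 splits into 2 disjoint pieces (area 27.5, area 4).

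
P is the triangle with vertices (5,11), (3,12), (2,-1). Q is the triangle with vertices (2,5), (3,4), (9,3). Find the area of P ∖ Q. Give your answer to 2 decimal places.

|P| = 13.5, |P∩Q| = 0.5109.
|P ∖ Q| = |P| − |P∩Q| = 13.5 − 0.5109 = 12.99.

12.99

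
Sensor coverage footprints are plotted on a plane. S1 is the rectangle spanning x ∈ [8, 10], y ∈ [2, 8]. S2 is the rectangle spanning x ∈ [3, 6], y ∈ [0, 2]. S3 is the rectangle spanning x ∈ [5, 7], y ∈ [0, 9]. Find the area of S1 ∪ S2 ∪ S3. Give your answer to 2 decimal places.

By inclusion–exclusion:
Individual areas: |S1| = 12, |S2| = 6, |S3| = 18.
|S1∩S2| = 0 (no overlap).
|S1∩S3| = 0 (no overlap).
|S2∩S3|: x∈[5,6], y∈[0,2] → 1·2 = 2.
|S1∩S2∩S3| = 0.
|S1 ∪ S2 ∪ S3| = 36 − 2 + 0 = 34.00.

34.00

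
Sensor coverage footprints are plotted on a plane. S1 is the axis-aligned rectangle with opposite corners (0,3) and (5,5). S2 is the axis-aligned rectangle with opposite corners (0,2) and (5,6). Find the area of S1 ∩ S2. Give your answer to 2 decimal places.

|S1∩S2|: x∈[0,5], y∈[3,5] → 5·2 = 10.

10.00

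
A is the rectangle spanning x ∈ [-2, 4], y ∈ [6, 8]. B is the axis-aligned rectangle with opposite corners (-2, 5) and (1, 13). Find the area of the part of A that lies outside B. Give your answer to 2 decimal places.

6.00

|A∩B|: x∈[-2,1], y∈[6,8] → 3·2 = 6.
|A| = 12.
|A ∖ B| = |A| − |A∩B| = 12 − 6 = 6.00.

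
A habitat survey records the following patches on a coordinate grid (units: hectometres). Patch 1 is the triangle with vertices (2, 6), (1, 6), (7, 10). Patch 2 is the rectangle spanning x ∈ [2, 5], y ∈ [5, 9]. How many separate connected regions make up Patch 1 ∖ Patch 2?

Patch 1 ∖ Patch 2 splits into 2 disjoint pieces (area 0.3333, area 0.2667).

2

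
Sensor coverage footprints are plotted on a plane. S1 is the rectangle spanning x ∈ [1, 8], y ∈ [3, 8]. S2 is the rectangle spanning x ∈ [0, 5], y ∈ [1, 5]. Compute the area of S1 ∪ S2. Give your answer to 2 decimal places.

By inclusion–exclusion:
Individual areas: |S1| = 35, |S2| = 20.
|S1∩S2|: x∈[1,5], y∈[3,5] → 4·2 = 8.
|S1 ∪ S2| = 55 − 8 = 47.00.

47.00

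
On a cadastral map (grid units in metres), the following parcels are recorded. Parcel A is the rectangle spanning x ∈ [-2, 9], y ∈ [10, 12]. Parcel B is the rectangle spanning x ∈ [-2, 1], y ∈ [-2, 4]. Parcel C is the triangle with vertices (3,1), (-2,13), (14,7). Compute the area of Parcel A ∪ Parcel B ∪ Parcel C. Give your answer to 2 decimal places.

By inclusion–exclusion:
Individual areas: |Parcel A| = 22, |Parcel B| = 18, |Parcel C| = 81.
|Parcel A∩Parcel B| = 0 (no overlap).
|Parcel A∩Parcel C| = 9.
|Parcel B∩Parcel C| = 0.
|Parcel A∩Parcel B∩Parcel C| = 0.
|Parcel A ∪ Parcel B ∪ Parcel C| = 121 − 9 + 0 = 112.00.

112.00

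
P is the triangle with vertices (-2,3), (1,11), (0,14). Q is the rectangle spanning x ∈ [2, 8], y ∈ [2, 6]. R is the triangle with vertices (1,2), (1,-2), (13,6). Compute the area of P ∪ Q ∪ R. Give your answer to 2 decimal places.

48.83

By inclusion–exclusion:
Individual areas: |P| = 8.5, |Q| = 24, |R| = 24.
|P∩Q| = 0.
|P∩R| = 0.
|Q∩R| = 7.6667.
|P∩Q∩R| = 0.
|P ∪ Q ∪ R| = 56.5 − 7.6667 + 0 = 48.83.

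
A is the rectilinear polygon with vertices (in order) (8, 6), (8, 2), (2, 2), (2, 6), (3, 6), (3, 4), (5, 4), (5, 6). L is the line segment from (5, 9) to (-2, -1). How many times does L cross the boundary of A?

2

The segment meets the boundary at (2.9,6), (2,4.714).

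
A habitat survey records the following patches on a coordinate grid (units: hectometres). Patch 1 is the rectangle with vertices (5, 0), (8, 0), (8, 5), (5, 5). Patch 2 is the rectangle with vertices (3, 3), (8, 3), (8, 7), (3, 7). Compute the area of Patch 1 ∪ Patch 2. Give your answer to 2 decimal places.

29.00

By inclusion–exclusion:
Individual areas: |Patch 1| = 15, |Patch 2| = 20.
|Patch 1∩Patch 2|: x∈[5,8], y∈[3,5] → 3·2 = 6.
|Patch 1 ∪ Patch 2| = 35 − 6 = 29.00.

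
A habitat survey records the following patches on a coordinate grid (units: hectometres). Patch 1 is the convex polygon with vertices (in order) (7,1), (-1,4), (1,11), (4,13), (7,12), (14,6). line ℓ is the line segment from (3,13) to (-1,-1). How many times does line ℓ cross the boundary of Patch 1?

The segment meets the boundary at (0.29,3.516), (2.765,12.176).

2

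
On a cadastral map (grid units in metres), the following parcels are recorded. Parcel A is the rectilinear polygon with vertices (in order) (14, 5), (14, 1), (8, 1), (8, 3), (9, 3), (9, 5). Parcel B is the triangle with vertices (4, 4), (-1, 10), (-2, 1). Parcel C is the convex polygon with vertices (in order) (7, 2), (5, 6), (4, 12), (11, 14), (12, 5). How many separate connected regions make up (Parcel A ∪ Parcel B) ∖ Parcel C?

(Parcel A ∪ Parcel B) ∖ Parcel C splits into 2 disjoint pieces (area 19.1667, area 25.5).

2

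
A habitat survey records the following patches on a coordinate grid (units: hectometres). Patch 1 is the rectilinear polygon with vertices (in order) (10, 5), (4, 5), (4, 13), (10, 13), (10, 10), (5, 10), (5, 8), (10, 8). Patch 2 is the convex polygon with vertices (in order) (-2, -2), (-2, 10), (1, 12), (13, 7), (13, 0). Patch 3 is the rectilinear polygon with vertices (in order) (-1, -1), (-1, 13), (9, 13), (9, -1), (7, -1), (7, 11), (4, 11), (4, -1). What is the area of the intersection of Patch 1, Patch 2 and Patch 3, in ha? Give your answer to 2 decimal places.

6.00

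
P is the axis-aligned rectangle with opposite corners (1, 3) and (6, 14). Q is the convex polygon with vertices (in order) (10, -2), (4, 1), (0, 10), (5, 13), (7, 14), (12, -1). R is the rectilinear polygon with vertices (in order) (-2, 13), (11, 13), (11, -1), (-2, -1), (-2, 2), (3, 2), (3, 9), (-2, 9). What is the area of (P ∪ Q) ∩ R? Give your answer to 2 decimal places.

|P ∪ Q| = 115.5639.
|(P ∪ Q) ∩ R| = 93.80.

93.80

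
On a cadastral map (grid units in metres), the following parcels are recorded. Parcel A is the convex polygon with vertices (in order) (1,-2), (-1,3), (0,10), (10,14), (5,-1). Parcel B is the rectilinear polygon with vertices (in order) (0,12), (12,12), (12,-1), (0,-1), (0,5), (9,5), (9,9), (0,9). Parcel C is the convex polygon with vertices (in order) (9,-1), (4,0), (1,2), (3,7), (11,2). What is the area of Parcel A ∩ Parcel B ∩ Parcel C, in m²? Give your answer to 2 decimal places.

21.03

The intersection is the polygon with vertices (6.2,5), (6.862,4.586), (5.25,-0.25), (4,0), (1,2), (2.2,5).
By the shoelace formula its area is 21.03.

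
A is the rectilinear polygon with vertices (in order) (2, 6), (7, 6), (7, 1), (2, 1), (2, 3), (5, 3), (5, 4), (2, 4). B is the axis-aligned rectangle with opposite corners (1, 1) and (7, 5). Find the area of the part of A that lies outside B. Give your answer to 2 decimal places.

|A| = 22, |A∩B| = 17.
|A ∖ B| = |A| − |A∩B| = 22 − 17 = 5.00.

5.00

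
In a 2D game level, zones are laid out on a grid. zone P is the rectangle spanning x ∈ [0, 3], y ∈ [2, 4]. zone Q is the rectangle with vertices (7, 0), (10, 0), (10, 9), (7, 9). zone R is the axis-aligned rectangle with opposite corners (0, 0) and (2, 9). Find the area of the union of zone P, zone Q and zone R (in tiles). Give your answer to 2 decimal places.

47.00

By inclusion–exclusion:
Individual areas: |zone P| = 6, |zone Q| = 27, |zone R| = 18.
|zone P∩zone Q| = 0 (no overlap).
|zone P∩zone R|: x∈[0,2], y∈[2,4] → 2·2 = 4.
|zone Q∩zone R| = 0 (no overlap).
|zone P∩zone Q∩zone R| = 0.
|zone P ∪ zone Q ∪ zone R| = 51 − 4 + 0 = 47.00.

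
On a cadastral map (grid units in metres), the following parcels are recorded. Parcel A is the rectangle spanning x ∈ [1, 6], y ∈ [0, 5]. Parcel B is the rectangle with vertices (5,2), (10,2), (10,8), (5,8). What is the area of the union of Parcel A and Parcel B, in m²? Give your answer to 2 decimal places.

By inclusion–exclusion:
Individual areas: |Parcel A| = 25, |Parcel B| = 30.
|Parcel A∩Parcel B|: x∈[5,6], y∈[2,5] → 1·3 = 3.
|Parcel A ∪ Parcel B| = 55 − 3 = 52.00.

52.00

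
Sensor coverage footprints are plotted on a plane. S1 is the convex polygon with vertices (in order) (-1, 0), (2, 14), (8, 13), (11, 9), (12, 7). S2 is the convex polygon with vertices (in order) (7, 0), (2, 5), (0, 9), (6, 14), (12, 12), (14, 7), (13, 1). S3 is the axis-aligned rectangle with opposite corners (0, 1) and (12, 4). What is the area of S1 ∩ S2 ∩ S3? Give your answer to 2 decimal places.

2.06

The intersection is the polygon with vertices (4.2,2.8), (3,4), (6.429,4).
By the shoelace formula its area is 2.06.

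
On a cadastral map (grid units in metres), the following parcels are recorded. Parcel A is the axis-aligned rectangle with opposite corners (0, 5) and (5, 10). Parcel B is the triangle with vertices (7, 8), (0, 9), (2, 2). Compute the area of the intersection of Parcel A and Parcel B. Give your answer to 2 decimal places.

15.78

The intersection is the polygon with vertices (5,5.6), (4.5,5), (1.143,5), (0,9), (5,8.286).
By the shoelace formula its area is 15.78.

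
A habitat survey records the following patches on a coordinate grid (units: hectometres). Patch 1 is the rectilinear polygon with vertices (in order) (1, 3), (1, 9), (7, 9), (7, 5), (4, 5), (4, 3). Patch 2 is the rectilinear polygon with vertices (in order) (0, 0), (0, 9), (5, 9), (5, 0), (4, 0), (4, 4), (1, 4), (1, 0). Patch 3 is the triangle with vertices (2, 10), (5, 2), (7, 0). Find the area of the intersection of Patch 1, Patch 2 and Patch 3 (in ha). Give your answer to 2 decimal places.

The intersection is the polygon with vertices (2.5,9), (4.5,5), (4,5), (4,4.667), (2.375,9).
By the shoelace formula its area is 1.52.

1.52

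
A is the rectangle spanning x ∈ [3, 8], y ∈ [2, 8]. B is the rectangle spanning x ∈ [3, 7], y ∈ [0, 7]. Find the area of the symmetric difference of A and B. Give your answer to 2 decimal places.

|A∩B|: x∈[3,7], y∈[2,7] → 4·5 = 20.
|A △ B| = |A| + |B| − 2·|A∩B| = 30 + 28 − 40 = 18.00.

18.00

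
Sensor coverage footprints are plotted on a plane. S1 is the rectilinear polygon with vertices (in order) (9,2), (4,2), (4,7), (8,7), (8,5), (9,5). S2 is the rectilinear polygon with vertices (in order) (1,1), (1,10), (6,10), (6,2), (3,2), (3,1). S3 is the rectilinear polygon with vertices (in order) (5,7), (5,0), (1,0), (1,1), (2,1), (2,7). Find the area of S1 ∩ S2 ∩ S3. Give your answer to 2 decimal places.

5.00

The intersection is the polygon with vertices (4,7), (5,7), (5,2), (4,2).
By the shoelace formula its area is 5.00.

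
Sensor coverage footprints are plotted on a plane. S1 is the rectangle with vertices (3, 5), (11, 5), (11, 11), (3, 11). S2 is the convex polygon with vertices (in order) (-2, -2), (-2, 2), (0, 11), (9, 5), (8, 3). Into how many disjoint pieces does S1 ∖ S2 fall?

S1 ∖ S2 is a single connected region.

1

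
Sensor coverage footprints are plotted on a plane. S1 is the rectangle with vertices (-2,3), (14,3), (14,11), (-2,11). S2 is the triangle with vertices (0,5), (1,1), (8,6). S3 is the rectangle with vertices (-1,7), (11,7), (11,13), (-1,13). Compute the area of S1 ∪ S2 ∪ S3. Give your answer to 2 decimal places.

By inclusion–exclusion:
Individual areas: |S1| = 128, |S2| = 16.5, |S3| = 72.
|S1∩S2| = 13.2.
|S1∩S3|: x∈[-1,11], y∈[7,11] → 12·4 = 48.
|S2∩S3| = 0.
|S1∩S2∩S3| = 0.
|S1 ∪ S2 ∪ S3| = 216.5 − 61.2 + 0 = 155.30.

155.30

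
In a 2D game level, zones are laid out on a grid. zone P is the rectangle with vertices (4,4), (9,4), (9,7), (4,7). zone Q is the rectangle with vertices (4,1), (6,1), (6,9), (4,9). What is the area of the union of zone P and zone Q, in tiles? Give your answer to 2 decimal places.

By inclusion–exclusion:
Individual areas: |zone P| = 15, |zone Q| = 16.
|zone P∩zone Q|: x∈[4,6], y∈[4,7] → 2·3 = 6.
|zone P ∪ zone Q| = 31 − 6 = 25.00.

25.00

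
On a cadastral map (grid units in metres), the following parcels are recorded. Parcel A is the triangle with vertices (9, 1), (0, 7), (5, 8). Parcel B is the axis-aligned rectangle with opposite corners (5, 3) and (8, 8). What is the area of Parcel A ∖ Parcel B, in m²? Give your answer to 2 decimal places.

|Parcel A| = 19.5, |Parcel A∩Parcel B| = 6.8095.
|Parcel A ∖ Parcel B| = |Parcel A| − |Parcel A∩Parcel B| = 19.5 − 6.8095 = 12.69.

12.69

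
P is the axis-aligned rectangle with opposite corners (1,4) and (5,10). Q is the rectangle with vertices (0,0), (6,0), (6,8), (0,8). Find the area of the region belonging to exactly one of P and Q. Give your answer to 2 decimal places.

40.00

|P∩Q|: x∈[1,5], y∈[4,8] → 4·4 = 16.
|P △ Q| = |P| + |Q| − 2·|P∩Q| = 24 + 48 − 32 = 40.00.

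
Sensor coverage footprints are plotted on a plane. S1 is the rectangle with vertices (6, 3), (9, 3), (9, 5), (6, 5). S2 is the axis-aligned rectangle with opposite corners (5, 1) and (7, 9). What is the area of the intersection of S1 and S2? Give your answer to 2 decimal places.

|S1∩S2|: x∈[6,7], y∈[3,5] → 1·2 = 2.

2.00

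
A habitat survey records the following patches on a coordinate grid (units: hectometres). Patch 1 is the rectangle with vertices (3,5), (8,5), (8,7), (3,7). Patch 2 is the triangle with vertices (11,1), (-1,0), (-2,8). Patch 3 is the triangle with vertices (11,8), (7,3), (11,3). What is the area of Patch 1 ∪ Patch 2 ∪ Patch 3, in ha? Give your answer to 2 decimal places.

By inclusion–exclusion:
Individual areas: |Patch 1| = 10, |Patch 2| = 48.5, |Patch 3| = 10.
|Patch 1∩Patch 2| = 0.0879.
|Patch 1∩Patch 3| = 0.
|Patch 2∩Patch 3| = 0.0154.
|Patch 1∩Patch 2∩Patch 3| = 0.
|Patch 1 ∪ Patch 2 ∪ Patch 3| = 68.5 − 0.1033 + 0 = 68.40.

68.40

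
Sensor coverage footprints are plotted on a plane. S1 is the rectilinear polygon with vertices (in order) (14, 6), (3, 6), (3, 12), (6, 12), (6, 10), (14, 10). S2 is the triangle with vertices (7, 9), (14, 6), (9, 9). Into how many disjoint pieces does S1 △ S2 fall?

S1 △ S2 is a single connected region.

1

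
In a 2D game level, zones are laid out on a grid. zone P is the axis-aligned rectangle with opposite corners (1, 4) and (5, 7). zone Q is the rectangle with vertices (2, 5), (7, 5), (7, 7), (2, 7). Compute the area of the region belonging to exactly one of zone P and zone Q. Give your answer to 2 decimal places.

10.00

|zone P∩zone Q|: x∈[2,5], y∈[5,7] → 3·2 = 6.
|zone P △ zone Q| = |zone P| + |zone Q| − 2·|zone P∩zone Q| = 12 + 10 − 12 = 10.00.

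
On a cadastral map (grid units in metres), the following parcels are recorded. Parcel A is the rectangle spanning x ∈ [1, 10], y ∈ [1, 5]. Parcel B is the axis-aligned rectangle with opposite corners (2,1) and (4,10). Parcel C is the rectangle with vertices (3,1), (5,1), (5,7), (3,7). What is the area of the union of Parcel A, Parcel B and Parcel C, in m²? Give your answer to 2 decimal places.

By inclusion–exclusion:
Individual areas: |Parcel A| = 36, |Parcel B| = 18, |Parcel C| = 12.
|Parcel A∩Parcel B|: x∈[2,4], y∈[1,5] → 2·4 = 8.
|Parcel A∩Parcel C|: x∈[3,5], y∈[1,5] → 2·4 = 8.
|Parcel B∩Parcel C|: x∈[3,4], y∈[1,7] → 1·6 = 6.
|Parcel A∩Parcel B∩Parcel C| = 4.
|Parcel A ∪ Parcel B ∪ Parcel C| = 66 − 22 + 4 = 48.00.

48.00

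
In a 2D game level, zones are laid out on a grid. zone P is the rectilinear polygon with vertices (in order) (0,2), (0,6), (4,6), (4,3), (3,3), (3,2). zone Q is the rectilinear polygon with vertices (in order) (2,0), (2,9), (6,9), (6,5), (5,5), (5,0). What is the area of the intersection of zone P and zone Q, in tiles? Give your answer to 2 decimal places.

7.00

The intersection is the polygon with vertices (4,6), (4,3), (3,3), (3,2), (2,2), (2,6).
By the shoelace formula its area is 7.00.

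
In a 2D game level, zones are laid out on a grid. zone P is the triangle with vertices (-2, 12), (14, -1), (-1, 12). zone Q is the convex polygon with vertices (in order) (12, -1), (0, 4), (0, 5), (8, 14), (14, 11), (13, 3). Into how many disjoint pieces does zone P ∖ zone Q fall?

zone P ∖ zone Q splits into 2 disjoint pieces (area 3.1798, area 0.074).

2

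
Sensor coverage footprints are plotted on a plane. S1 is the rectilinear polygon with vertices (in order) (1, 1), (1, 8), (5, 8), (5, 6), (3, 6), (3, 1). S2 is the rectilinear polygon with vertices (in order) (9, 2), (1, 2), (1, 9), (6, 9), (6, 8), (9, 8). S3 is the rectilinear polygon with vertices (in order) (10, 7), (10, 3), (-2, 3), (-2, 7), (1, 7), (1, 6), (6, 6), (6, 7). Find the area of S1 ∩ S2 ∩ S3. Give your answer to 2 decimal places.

6.00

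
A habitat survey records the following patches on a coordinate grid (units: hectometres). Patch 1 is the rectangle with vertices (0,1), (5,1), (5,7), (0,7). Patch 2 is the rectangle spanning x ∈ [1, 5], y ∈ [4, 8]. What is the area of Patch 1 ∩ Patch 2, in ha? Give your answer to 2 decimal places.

|Patch 1∩Patch 2|: x∈[1,5], y∈[4,7] → 4·3 = 12.

12.00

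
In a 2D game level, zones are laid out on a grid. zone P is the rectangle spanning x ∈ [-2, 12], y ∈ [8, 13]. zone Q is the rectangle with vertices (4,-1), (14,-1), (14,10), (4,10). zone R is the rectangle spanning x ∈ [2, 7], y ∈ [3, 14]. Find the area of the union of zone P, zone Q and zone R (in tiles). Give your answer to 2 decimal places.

179.00

By inclusion–exclusion:
Individual areas: |zone P| = 70, |zone Q| = 110, |zone R| = 55.
|zone P∩zone Q|: x∈[4,12], y∈[8,10] → 8·2 = 16.
|zone P∩zone R|: x∈[2,7], y∈[8,13] → 5·5 = 25.
|zone Q∩zone R|: x∈[4,7], y∈[3,10] → 3·7 = 21.
|zone P∩zone Q∩zone R| = 6.
|zone P ∪ zone Q ∪ zone R| = 235 − 62 + 6 = 179.00.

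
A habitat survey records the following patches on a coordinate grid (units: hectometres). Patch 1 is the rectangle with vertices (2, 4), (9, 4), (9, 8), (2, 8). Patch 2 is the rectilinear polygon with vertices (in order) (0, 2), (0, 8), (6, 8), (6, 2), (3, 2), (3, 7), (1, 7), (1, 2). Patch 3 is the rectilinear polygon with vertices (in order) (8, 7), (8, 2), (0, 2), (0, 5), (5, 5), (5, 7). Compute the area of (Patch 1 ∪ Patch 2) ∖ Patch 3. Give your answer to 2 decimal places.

|Patch 1 ∪ Patch 2| = 41.
|(Patch 1 ∪ Patch 2) ∩ Patch 3| = 21.
|(Patch 1 ∪ Patch 2) ∖ Patch 3| = 41 − 21 = 20.00.

20.00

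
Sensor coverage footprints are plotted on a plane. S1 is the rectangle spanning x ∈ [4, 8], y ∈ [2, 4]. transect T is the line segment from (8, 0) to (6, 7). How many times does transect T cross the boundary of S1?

2

The segment meets the boundary at (6.857,4), (7.429,2).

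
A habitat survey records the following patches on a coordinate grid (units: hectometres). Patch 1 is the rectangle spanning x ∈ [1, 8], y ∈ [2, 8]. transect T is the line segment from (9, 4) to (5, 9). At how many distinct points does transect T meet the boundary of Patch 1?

The segment meets the boundary at (5.8,8), (8,5.25).

2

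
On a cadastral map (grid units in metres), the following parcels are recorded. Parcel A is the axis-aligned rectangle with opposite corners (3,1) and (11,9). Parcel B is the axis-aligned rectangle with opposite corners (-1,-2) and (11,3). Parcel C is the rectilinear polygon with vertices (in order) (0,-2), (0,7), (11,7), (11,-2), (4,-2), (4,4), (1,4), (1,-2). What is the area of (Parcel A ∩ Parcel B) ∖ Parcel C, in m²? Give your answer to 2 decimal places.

2.00

|Parcel A ∩ Parcel B| = 16.
|(Parcel A ∩ Parcel B) ∩ Parcel C| = 14.
|(Parcel A ∩ Parcel B) ∖ Parcel C| = 16 − 14 = 2.00.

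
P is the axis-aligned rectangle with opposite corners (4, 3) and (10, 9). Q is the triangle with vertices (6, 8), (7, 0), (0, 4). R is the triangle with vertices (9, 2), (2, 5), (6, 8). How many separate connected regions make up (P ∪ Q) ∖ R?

(P ∪ Q) ∖ R is a single connected region.

1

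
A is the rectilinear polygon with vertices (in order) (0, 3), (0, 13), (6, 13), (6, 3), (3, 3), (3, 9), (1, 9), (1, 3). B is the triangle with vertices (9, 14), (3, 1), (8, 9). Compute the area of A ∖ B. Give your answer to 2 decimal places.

45.78

|A| = 48, |A∩B| = 2.2231.
|A ∖ B| = |A| − |A∩B| = 48 − 2.2231 = 45.78.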